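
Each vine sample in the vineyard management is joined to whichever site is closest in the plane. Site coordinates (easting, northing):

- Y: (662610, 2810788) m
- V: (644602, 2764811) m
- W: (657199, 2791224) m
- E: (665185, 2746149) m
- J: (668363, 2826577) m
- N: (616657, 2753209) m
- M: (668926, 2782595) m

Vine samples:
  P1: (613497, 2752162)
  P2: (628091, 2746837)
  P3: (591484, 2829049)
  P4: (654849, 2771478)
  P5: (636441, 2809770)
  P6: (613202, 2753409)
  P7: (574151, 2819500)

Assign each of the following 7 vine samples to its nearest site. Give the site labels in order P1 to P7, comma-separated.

P1 → N (d²=11081809.00)
P2 → N (d²=171338740.00)
P3 → Y (d²=5392371997.00)
P4 → V (d²=149449898.00)
P5 → Y (d²=685852885.00)
P6 → N (d²=11977025.00)
P7 → N (d²=6201256717.00)

N, N, Y, V, Y, N, N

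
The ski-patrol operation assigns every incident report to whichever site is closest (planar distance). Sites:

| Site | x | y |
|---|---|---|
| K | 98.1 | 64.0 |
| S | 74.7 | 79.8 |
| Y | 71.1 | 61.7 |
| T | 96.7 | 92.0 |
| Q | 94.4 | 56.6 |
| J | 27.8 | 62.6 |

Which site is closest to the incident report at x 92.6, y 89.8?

T

Squared distances to each site:
K: 695.890; S: 420.410; Y: 1251.860; T: 21.650; Q: 1105.480; J: 4938.880.
Minimum at T.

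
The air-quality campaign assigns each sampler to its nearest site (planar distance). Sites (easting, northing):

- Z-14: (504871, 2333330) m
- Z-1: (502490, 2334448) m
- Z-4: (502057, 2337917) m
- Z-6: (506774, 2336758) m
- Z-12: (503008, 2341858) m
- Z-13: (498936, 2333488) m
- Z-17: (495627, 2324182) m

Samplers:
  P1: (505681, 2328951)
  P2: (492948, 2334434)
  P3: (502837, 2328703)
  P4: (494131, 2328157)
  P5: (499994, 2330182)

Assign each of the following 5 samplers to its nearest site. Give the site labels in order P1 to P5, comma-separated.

Z-14, Z-13, Z-14, Z-17, Z-13

P1 → Z-14 (d²=19831741.00)
P2 → Z-13 (d²=36751060.00)
P3 → Z-14 (d²=25546285.00)
P4 → Z-17 (d²=18038641.00)
P5 → Z-13 (d²=12049000.00)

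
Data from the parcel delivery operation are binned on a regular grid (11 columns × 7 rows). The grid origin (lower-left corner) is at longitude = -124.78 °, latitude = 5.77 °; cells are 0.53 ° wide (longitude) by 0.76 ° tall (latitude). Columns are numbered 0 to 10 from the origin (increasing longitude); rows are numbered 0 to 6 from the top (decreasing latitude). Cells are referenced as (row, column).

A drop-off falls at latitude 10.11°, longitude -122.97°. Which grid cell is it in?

Column index: ⌊(-122.97 − -124.78) / 0.53⌋ = ⌊3.415⌋ = 3
Row offset from origin: ⌊(10.11 − 5.77) / 0.76⌋ = ⌊5.711⌋ = 5 → row 1 (counted from top)

(1, 3)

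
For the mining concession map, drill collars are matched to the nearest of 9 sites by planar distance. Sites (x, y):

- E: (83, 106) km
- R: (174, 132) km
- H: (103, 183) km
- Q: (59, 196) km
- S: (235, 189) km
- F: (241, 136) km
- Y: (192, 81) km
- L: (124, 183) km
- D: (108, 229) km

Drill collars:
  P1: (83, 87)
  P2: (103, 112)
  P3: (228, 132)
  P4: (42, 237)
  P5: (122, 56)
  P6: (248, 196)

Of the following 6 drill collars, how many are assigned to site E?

P1 → E
P2 → E
P3 → F
P4 → Q
P5 → E
P6 → S
3 of the 6 go to E.

3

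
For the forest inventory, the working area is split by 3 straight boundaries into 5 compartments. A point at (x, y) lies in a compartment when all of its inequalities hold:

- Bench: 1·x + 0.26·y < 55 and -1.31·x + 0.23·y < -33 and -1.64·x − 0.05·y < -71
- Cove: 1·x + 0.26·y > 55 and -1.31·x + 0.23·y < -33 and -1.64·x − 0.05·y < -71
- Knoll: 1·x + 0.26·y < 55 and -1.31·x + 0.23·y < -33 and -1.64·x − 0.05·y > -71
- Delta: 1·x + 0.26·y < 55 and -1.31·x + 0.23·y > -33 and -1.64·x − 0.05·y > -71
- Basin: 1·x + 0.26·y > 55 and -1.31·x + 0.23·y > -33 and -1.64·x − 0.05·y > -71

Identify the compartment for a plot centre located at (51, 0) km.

Bench

1·51 + 0.26·0 = 51.000, which is < 55
-1.31·51 + 0.23·0 = -66.810, which is < -33
-1.64·51 − 0.05·0 = -83.640, which is < -71
This sign pattern matches Bench.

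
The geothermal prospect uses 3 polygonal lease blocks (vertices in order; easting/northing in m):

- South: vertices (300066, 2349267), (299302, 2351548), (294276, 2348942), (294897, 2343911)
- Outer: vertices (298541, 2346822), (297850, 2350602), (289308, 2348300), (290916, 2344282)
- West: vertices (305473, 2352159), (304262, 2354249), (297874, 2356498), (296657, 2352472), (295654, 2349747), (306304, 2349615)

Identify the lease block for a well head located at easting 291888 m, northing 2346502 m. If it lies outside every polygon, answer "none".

Outer

Cast a ray rightward from (291888, 2346502). For each polygon, the edges (by vertex number in listed order) whose endpoints lie on opposite sides of northing = 2346502, where each meets that height, and whether that is right or left of the point:
South: 3–4 at easting≈294577.2 (right), 4–1 at easting≈297397.5 (right) → 2 crossings.
Outer: 3–4 at easting≈290027.6 (left), 4–1 at easting≈297580.4 (right) → 1 crossing.
West: no edge straddles that height → 0 crossings.
Only Outer has an odd count, so the point is inside Outer.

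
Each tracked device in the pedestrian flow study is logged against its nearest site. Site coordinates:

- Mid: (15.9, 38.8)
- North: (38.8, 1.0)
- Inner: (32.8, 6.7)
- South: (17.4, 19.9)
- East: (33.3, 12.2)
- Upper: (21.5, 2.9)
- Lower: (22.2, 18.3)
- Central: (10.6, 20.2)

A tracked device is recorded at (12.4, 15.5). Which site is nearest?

Squared distances to each site:
Mid: 555.140; North: 907.210; Inner: 493.600; South: 44.360; East: 447.700; Upper: 241.570; Lower: 103.880; Central: 25.330.
Minimum at Central.

Central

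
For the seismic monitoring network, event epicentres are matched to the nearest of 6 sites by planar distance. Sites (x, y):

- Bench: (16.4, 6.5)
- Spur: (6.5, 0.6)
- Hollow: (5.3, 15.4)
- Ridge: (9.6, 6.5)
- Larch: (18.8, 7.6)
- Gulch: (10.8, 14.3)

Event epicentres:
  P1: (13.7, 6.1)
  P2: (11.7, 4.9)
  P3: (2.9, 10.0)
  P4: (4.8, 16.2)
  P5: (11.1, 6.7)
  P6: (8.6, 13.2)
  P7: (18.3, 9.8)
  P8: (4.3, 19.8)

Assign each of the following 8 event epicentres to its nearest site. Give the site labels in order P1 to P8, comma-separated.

P1 → Bench (d²=7.45)
P2 → Ridge (d²=6.97)
P3 → Hollow (d²=34.92)
P4 → Hollow (d²=0.89)
P5 → Ridge (d²=2.29)
P6 → Gulch (d²=6.05)
P7 → Larch (d²=5.09)
P8 → Hollow (d²=20.36)

Bench, Ridge, Hollow, Hollow, Ridge, Gulch, Larch, Hollow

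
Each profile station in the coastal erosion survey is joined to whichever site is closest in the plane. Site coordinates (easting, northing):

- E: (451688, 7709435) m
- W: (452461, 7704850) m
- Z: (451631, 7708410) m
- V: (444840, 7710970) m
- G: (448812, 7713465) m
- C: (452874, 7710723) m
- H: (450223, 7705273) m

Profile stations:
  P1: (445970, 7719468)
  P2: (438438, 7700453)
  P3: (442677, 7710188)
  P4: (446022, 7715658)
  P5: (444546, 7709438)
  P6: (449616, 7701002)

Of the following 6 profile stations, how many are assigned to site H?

P1 → G
P2 → V
P3 → V
P4 → G
P5 → V
P6 → H
1 of the 6 goes to H.

1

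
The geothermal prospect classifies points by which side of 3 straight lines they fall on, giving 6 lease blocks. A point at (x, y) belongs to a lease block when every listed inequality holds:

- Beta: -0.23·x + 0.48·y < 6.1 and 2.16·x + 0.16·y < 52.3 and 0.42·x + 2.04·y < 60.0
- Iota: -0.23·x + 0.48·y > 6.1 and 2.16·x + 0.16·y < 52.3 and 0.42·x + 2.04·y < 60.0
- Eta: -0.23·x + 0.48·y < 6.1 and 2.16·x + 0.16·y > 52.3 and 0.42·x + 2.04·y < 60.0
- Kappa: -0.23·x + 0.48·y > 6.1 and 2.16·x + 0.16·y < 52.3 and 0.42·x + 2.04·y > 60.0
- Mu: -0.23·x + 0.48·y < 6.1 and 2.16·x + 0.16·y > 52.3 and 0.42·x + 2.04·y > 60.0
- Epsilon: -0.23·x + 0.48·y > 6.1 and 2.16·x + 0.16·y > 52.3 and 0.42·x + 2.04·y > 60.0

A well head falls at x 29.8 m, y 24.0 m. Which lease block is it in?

-0.23·29.8 + 0.48·24.0 = 4.666, which is < 6.1
2.16·29.8 + 0.16·24.0 = 68.208, which is > 52.3
0.42·29.8 + 2.04·24.0 = 61.476, which is > 60.0
This sign pattern matches Mu.

Mu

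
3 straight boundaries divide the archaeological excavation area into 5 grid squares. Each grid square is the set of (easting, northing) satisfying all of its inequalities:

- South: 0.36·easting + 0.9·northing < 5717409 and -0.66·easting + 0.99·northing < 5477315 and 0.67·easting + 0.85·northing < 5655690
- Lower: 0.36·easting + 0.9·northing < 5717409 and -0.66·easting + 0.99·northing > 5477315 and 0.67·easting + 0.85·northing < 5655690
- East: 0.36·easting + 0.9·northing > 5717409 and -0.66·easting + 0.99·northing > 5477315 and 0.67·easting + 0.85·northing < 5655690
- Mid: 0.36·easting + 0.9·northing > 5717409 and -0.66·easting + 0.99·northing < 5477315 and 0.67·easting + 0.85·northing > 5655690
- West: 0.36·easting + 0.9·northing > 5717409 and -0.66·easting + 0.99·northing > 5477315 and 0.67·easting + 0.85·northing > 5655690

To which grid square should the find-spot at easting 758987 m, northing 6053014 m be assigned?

0.36·758987 + 0.9·6053014 = 5720947.920, which is > 5717409
-0.66·758987 + 0.99·6053014 = 5491552.440, which is > 5477315
0.67·758987 + 0.85·6053014 = 5653583.190, which is < 5655690
This sign pattern matches East.

East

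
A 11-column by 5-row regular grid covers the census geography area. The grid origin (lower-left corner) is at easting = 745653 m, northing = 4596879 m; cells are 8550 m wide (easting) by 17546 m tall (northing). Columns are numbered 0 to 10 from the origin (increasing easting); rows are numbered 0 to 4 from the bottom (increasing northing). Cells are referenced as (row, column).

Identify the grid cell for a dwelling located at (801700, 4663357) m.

(3, 6)

Column index: ⌊(801700 − 745653) / 8550⌋ = ⌊6.555⌋ = 6
Row offset from origin: ⌊(4663357 − 4596879) / 17546⌋ = ⌊3.789⌋ = 3 → row 3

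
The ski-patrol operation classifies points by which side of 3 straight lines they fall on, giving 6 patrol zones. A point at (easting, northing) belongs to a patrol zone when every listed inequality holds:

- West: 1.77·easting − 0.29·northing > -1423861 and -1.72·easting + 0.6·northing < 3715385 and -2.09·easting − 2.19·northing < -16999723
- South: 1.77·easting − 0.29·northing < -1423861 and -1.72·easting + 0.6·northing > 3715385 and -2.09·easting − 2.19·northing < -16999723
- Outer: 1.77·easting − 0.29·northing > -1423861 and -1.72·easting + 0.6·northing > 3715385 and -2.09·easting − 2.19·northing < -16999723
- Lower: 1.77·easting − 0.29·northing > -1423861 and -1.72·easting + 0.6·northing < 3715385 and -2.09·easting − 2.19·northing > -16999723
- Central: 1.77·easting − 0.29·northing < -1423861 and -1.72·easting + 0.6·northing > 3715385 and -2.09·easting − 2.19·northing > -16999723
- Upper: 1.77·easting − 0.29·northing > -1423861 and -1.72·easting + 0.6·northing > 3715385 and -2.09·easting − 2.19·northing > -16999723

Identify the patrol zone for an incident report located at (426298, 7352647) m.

Lower

1.77·426298 − 0.29·7352647 = -1377720.170, which is > -1423861
-1.72·426298 + 0.6·7352647 = 3678355.640, which is < 3715385
-2.09·426298 − 2.19·7352647 = -16993259.750, which is > -16999723
This sign pattern matches Lower.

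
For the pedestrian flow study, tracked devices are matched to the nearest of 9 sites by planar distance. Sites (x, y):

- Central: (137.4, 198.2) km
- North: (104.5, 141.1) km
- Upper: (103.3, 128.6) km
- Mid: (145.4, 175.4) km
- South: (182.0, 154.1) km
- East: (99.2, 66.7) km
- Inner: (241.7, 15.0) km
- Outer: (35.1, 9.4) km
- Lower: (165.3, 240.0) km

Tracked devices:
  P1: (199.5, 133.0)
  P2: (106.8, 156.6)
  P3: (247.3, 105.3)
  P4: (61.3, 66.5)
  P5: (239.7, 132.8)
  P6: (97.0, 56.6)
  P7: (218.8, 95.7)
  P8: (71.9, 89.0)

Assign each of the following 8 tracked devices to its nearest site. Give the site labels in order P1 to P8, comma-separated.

South, North, South, East, South, East, South, East

P1 → South (d²=751.46)
P2 → North (d²=245.54)
P3 → South (d²=6645.53)
P4 → East (d²=1436.45)
P5 → South (d²=3782.98)
P6 → East (d²=106.85)
P7 → South (d²=4764.80)
P8 → East (d²=1242.58)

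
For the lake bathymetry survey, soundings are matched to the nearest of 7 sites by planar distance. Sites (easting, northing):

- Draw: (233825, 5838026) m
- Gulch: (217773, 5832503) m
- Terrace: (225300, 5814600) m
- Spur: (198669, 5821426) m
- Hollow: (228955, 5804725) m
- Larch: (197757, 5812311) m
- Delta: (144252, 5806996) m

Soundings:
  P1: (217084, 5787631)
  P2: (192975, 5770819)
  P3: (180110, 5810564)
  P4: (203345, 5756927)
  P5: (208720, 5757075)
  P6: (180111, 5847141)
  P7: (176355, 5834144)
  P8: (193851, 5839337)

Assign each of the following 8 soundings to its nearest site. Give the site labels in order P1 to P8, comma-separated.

P1 → Hollow (d²=433125477.00)
P2 → Larch (d²=1744453588.00)
P3 → Larch (d²=314468618.00)
P4 → Hollow (d²=2940520904.00)
P5 → Hollow (d²=2679977725.00)
P6 → Spur (d²=1005660589.00)
P7 → Spur (d²=659662120.00)
P8 → Spur (d²=344017045.00)

Hollow, Larch, Larch, Hollow, Hollow, Spur, Spur, Spur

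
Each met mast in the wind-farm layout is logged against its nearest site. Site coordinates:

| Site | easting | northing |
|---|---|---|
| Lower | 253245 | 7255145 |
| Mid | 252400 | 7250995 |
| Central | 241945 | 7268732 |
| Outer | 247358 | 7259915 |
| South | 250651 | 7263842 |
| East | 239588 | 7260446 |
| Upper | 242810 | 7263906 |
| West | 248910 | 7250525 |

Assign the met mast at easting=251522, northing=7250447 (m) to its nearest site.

Squared distances to each site:
Lower: 25039933.000; Mid: 1071188.000; Central: 426060154.000; Outer: 106981920.000; South: 180184666.000; East: 242400357.000; Upper: 257043625.000; West: 6828628.000.
Minimum at Mid.

Mid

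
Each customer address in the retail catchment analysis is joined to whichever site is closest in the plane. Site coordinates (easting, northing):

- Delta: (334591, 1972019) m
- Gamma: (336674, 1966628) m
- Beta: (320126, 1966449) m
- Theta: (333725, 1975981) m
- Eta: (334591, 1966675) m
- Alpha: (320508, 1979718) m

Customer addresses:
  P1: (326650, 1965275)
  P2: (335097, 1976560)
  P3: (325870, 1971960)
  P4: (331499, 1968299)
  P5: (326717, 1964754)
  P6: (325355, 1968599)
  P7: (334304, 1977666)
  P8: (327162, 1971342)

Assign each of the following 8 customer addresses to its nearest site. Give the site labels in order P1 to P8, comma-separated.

Beta, Theta, Beta, Eta, Beta, Beta, Theta, Delta

P1 → Beta (d²=43940852.00)
P2 → Theta (d²=2217625.00)
P3 → Beta (d²=63364657.00)
P4 → Eta (d²=12197840.00)
P5 → Beta (d²=46314306.00)
P6 → Beta (d²=31964941.00)
P7 → Theta (d²=3174466.00)
P8 → Delta (d²=55648370.00)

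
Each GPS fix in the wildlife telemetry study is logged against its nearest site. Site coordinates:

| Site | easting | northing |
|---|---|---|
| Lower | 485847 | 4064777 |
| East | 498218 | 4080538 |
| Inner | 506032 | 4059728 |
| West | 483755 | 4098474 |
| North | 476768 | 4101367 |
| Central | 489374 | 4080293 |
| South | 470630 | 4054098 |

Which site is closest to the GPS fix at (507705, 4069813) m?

Inner

Squared distances to each site:
Lower: 503133460.000; East: 205028794.000; Inner: 104506154.000; West: 1395055421.000; North: 1952752885.000; Central: 445855961.000; South: 1621516850.000.
Minimum at Inner.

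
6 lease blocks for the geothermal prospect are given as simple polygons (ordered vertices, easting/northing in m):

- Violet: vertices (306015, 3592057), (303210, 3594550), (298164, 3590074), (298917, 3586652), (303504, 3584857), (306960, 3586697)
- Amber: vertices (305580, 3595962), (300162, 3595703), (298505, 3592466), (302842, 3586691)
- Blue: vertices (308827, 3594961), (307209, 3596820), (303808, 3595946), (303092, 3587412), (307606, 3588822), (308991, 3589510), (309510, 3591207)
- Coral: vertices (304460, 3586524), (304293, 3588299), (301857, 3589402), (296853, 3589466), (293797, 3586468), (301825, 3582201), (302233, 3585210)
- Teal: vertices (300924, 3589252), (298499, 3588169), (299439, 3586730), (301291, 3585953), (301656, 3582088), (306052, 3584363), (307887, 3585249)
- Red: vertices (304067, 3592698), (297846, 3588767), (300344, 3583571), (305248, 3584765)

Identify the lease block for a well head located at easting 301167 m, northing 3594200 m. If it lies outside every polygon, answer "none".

Cast a ray rightward from (301167, 3594200). For each polygon, the edges (by vertex number in listed order) whose endpoints lie on opposite sides of northing = 3594200, where each meets that height, and whether that is right or left of the point:
Violet: 1–2 at easting≈303603.8 (right), 2–3 at easting≈302815.4 (right) → 2 crossings.
Amber: 2–3 at easting≈299392.6 (left), 4–1 at easting≈305059.6 (right) → 1 crossing.
Blue: 3–4 at easting≈303661.5 (right), 7–1 at easting≈308965.5 (right) → 2 crossings.
Coral: no edge straddles that height → 0 crossings.
Teal: no edge straddles that height → 0 crossings.
Red: no edge straddles that height → 0 crossings.
Only Amber has an odd count, so the point is inside Amber.

Amber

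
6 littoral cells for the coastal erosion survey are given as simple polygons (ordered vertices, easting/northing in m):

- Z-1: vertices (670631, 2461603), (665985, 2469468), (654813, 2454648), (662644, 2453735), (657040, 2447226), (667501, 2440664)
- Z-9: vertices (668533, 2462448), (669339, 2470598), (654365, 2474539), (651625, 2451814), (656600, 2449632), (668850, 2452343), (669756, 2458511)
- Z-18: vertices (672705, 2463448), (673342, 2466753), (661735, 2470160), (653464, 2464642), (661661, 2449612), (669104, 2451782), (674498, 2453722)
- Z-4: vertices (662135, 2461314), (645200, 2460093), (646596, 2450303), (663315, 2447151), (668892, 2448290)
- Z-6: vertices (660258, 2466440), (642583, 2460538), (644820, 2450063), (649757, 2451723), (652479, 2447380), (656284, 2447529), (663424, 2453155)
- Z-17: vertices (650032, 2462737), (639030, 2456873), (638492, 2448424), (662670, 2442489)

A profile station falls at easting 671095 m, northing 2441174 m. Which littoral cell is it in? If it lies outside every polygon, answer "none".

none

Cast a ray rightward from (671095, 2441174). For each polygon, the edges (by vertex number in listed order) whose endpoints lie on opposite sides of northing = 2441174, where each meets that height, and whether that is right or left of the point:
Z-1: 5–6 at easting≈666688.0 (left), 6–1 at easting≈667577.2 (left) → 0 crossings.
Z-9: no edge straddles that height → 0 crossings.
Z-18: no edge straddles that height → 0 crossings.
Z-4: no edge straddles that height → 0 crossings.
Z-6: no edge straddles that height → 0 crossings.
Z-17: no edge straddles that height → 0 crossings.
All counts are even, so the point lies outside every listed polygon.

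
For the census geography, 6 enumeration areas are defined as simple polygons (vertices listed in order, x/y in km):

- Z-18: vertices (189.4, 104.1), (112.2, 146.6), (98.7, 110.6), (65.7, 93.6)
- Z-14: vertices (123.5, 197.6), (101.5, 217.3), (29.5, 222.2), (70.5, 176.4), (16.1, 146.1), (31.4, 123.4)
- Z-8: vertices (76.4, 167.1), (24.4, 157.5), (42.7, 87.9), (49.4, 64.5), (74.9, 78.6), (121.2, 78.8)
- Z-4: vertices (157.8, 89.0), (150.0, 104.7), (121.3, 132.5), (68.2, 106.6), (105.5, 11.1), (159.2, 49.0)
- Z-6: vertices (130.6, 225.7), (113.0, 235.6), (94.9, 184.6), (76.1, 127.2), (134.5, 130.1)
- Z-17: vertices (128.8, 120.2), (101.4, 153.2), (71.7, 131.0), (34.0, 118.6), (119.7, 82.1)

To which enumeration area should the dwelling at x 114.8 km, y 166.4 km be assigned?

Cast a ray rightward from (114.8, 166.4). For each polygon, the edges (by vertex number in listed order) whose endpoints lie on opposite sides of y = 166.4, where each meets that height, and whether that is right or left of the point:
Z-18: no edge straddles that height → 0 crossings.
Z-14: 4–5 at x≈52.55 (left), 6–1 at x≈84.77 (left) → 0 crossings.
Z-8: 1–2 at x≈72.61 (left), 6–1 at x≈76.76 (left) → 0 crossings.
Z-4: no edge straddles that height → 0 crossings.
Z-6: 3–4 at x≈88.94 (left), 5–1 at x≈133.02 (right) → 1 crossing.
Z-17: no edge straddles that height → 0 crossings.
Only Z-6 has an odd count, so the point is inside Z-6.

Z-6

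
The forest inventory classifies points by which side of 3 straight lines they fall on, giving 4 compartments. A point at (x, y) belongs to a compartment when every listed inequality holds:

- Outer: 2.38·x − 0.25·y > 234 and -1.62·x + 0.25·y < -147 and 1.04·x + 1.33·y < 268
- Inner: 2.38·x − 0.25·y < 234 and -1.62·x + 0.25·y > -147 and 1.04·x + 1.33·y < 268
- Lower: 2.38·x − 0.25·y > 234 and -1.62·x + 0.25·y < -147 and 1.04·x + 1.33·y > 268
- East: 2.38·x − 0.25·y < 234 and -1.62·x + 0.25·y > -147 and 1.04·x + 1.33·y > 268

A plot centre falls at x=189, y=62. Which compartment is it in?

2.38·189 − 0.25·62 = 434.320, which is > 234
-1.62·189 + 0.25·62 = -290.680, which is < -147
1.04·189 + 1.33·62 = 279.020, which is > 268
This sign pattern matches Lower.

Lower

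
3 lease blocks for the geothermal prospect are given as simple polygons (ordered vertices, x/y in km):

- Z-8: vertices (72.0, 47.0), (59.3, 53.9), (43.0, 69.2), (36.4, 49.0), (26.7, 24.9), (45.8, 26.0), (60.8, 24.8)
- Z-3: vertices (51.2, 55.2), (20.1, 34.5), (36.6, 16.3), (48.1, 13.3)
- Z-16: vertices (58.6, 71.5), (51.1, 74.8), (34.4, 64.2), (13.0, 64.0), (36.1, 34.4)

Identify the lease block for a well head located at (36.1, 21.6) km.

Z-3

Cast a ray rightward from (36.1, 21.6). For each polygon, the edges (by vertex number in listed order) whose endpoints lie on opposite sides of y = 21.6, where each meets that height, and whether that is right or left of the point:
Z-8: no edge straddles that height → 0 crossings.
Z-3: 2–3 at x≈31.80 (left), 4–1 at x≈48.71 (right) → 1 crossing.
Z-16: no edge straddles that height → 0 crossings.
Only Z-3 has an odd count, so the point is inside Z-3.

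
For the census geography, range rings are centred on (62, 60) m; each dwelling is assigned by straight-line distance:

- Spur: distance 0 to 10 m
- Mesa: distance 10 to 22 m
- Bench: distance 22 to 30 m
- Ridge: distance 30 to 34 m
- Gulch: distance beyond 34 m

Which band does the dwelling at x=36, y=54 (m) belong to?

Distance = √((36−62)² + (54−60)²) = √(676.000 + 36.000) = 26.683 m.
22 ≤ 26.683 < 30 → Bench.

Bench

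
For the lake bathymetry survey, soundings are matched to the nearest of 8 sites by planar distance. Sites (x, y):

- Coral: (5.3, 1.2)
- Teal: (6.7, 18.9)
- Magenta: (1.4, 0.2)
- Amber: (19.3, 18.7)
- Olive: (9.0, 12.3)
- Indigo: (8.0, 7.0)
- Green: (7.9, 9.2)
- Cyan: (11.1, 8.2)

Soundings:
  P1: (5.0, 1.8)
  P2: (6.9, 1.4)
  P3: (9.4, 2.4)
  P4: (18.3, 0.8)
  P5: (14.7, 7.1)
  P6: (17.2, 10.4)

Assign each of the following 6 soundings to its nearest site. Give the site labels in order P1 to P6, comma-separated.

Coral, Coral, Coral, Cyan, Cyan, Cyan

P1 → Coral (d²=0.45)
P2 → Coral (d²=2.60)
P3 → Coral (d²=18.25)
P4 → Cyan (d²=106.60)
P5 → Cyan (d²=14.17)
P6 → Cyan (d²=42.05)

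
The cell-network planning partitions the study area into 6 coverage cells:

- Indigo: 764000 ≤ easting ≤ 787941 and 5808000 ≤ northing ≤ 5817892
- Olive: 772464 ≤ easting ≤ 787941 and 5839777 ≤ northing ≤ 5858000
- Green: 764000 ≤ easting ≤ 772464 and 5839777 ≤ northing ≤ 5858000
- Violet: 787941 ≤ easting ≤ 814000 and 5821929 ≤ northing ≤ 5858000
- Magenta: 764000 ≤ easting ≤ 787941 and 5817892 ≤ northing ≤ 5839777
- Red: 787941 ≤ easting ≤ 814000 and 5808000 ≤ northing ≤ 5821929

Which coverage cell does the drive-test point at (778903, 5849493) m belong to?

Olive

The point has easting = 778903 and northing = 5849493.
Only Olive satisfies 772464 ≤ easting ≤ 787941 and 5839777 ≤ northing ≤ 5858000.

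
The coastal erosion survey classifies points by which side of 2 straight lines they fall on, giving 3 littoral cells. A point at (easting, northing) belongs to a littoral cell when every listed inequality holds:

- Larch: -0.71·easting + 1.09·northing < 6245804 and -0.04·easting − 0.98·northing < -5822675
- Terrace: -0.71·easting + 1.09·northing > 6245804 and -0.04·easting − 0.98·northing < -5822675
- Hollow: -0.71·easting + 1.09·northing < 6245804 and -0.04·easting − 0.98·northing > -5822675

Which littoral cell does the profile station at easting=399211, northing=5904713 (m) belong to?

-0.71·399211 + 1.09·5904713 = 6152697.360, which is < 6245804
-0.04·399211 − 0.98·5904713 = -5802587.180, which is > -5822675
This sign pattern matches Hollow.

Hollow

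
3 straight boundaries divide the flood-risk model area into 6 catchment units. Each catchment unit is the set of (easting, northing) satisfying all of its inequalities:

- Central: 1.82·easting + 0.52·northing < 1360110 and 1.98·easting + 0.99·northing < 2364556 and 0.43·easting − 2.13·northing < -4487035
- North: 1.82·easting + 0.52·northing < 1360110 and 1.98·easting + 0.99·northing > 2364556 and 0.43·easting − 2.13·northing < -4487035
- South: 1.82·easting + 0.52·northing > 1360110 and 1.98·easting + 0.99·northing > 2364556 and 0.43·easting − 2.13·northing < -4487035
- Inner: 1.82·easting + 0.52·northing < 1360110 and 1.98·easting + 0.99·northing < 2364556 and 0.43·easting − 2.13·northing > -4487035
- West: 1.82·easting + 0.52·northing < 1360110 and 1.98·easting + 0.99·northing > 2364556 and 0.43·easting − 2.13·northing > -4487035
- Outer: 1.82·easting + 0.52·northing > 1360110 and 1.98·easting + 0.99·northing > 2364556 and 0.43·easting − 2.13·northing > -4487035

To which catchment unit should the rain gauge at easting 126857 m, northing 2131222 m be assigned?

Inner

1.82·126857 + 0.52·2131222 = 1339115.180, which is < 1360110
1.98·126857 + 0.99·2131222 = 2361086.640, which is < 2364556
0.43·126857 − 2.13·2131222 = -4484954.350, which is > -4487035
This sign pattern matches Inner.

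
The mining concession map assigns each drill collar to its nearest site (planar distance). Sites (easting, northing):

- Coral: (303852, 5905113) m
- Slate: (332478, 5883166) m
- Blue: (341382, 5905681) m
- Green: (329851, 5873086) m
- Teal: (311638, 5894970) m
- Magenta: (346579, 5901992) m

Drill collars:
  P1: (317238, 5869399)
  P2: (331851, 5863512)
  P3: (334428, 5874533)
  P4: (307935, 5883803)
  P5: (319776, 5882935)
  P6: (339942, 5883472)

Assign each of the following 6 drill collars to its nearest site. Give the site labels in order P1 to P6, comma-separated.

Green, Green, Green, Teal, Slate, Slate

P1 → Green (d²=172681738.00)
P2 → Green (d²=95661476.00)
P3 → Green (d²=23042738.00)
P4 → Teal (d²=138414098.00)
P5 → Slate (d²=161394165.00)
P6 → Slate (d²=55804932.00)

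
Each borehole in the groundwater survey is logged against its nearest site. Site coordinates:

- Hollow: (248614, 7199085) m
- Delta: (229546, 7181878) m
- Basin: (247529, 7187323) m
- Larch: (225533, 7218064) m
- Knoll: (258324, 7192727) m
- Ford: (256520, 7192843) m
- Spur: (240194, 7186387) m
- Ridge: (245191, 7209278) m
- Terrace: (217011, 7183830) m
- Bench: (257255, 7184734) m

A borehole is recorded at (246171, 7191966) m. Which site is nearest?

Squared distances to each site:
Hollow: 56648410.000; Delta: 378158369.000; Basin: 23401613.000; Larch: 1107032648.000; Knoll: 148274530.000; Ford: 107870930.000; Spur: 66849770.000; Ridge: 300665744.000; Terrace: 916500096.000; Bench: 175156880.000.
Minimum at Basin.

Basin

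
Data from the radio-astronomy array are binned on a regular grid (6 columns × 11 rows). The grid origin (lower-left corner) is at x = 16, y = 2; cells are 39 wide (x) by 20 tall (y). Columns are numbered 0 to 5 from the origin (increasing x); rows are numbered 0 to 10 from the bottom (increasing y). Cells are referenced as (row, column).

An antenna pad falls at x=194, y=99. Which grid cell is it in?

Column index: ⌊(194 − 16) / 39⌋ = ⌊4.564⌋ = 4
Row offset from origin: ⌊(99 − 2) / 20⌋ = ⌊4.850⌋ = 4 → row 4

(4, 4)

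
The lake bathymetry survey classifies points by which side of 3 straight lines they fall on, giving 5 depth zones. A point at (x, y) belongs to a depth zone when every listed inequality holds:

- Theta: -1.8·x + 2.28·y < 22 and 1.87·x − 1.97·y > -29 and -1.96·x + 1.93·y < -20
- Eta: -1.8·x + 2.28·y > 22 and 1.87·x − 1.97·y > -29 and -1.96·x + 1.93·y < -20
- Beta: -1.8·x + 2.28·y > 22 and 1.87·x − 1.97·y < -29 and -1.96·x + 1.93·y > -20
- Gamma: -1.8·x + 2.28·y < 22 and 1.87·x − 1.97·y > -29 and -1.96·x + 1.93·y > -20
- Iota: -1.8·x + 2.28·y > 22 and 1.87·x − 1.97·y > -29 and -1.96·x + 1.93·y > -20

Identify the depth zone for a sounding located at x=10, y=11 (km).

Gamma

-1.8·10 + 2.28·11 = 7.080, which is < 22
1.87·10 − 1.97·11 = -2.970, which is > -29
-1.96·10 + 1.93·11 = 1.630, which is > -20
This sign pattern matches Gamma.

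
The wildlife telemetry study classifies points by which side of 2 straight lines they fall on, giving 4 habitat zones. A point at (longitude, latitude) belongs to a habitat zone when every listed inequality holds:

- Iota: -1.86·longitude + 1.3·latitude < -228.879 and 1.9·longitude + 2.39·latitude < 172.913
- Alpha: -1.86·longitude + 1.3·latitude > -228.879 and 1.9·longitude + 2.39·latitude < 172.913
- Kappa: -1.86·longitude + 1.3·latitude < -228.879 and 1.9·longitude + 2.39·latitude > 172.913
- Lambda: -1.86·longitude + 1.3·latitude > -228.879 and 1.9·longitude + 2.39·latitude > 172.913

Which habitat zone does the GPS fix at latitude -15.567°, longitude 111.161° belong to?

Lambda

-1.86·111.161 + 1.3·-15.567 = -226.997, which is > -228.879
1.9·111.161 + 2.39·-15.567 = 174.001, which is > 172.913
This sign pattern matches Lambda.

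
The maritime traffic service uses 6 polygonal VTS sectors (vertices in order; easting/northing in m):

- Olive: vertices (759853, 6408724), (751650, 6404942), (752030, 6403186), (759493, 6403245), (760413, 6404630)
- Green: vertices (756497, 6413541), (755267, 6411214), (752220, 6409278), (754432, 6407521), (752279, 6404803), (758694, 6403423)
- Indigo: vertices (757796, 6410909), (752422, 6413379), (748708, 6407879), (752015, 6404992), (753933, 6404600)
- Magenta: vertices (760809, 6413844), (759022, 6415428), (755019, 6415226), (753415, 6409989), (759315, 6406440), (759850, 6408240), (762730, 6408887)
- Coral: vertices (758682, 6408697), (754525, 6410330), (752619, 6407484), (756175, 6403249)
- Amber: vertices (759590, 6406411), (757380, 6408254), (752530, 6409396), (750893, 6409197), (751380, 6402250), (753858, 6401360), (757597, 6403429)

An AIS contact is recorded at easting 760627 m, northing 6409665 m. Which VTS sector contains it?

Cast a ray rightward from (760627, 6409665). For each polygon, the edges (by vertex number in listed order) whose endpoints lie on opposite sides of northing = 6409665, where each meets that height, and whether that is right or left of the point:
Olive: no edge straddles that height → 0 crossings.
Green: 2–3 at easting≈752829.1 (left), 6–1 at easting≈757338.6 (left) → 0 crossings.
Indigo: 2–3 at easting≈749914.0 (left), 5–1 at easting≈757034.3 (left) → 0 crossings.
Magenta: 4–5 at easting≈753953.6 (left), 7–1 at easting≈762428.5 (right) → 1 crossing.
Coral: 1–2 at easting≈756217.8 (left), 2–3 at easting≈754079.6 (left) → 0 crossings.
Amber: no edge straddles that height → 0 crossings.
Only Magenta has an odd count, so the point is inside Magenta.

Magenta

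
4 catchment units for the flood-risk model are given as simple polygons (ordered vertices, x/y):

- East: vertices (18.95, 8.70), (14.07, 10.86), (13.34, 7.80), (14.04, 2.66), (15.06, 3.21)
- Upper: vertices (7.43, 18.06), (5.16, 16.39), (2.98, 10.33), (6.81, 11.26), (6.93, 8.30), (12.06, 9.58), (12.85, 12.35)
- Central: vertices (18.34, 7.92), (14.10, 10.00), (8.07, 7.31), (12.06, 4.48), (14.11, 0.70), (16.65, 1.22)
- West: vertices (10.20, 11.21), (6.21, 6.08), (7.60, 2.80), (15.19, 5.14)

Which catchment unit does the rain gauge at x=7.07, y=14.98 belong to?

Upper

Cast a ray rightward from (7.07, 14.98). For each polygon, the edges (by vertex number in listed order) whose endpoints lie on opposite sides of y = 14.98, where each meets that height, and whether that is right or left of the point:
East: no edge straddles that height → 0 crossings.
Upper: 2–3 at x≈4.653 (left), 7–1 at x≈10.354 (right) → 1 crossing.
Central: no edge straddles that height → 0 crossings.
West: no edge straddles that height → 0 crossings.
Only Upper has an odd count, so the point is inside Upper.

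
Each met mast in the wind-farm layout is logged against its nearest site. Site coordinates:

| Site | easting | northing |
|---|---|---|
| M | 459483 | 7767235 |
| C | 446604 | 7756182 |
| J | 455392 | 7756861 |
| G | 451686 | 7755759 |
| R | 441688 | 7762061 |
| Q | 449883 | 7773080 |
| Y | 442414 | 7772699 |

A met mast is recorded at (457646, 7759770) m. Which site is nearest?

J

Squared distances to each site:
M: 59100794.000; C: 134799508.000; J: 13542797.000; G: 51609721.000; R: 259906445.000; Q: 237420269.000; Y: 399172865.000.
Minimum at J.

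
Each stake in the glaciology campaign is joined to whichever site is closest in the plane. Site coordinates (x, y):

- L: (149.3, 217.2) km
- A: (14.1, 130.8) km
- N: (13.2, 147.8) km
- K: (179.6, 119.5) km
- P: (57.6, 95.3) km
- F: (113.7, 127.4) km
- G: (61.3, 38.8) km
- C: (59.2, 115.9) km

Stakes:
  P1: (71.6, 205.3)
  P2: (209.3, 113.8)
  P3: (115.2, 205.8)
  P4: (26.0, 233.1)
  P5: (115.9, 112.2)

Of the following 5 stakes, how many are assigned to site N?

1

P1 → L
P2 → K
P3 → L
P4 → N
P5 → F
1 of the 5 goes to N.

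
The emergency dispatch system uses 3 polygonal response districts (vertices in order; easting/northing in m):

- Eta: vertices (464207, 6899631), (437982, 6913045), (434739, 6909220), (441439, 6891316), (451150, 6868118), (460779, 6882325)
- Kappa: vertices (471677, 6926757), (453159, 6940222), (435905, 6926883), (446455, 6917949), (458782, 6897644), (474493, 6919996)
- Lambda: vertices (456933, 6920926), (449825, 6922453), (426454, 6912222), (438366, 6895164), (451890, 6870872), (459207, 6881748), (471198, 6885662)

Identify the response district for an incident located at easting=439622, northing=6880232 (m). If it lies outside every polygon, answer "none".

Cast a ray rightward from (439622, 6880232). For each polygon, the edges (by vertex number in listed order) whose endpoints lie on opposite sides of northing = 6880232, where each meets that height, and whether that is right or left of the point:
Eta: 4–5 at easting≈446078.9 (right), 5–6 at easting≈459360.4 (right) → 2 crossings.
Kappa: no edge straddles that height → 0 crossings.
Lambda: 4–5 at easting≈446679.0 (right), 5–6 at easting≈458187.1 (right) → 2 crossings.
All counts are even, so the point lies outside every listed polygon.

none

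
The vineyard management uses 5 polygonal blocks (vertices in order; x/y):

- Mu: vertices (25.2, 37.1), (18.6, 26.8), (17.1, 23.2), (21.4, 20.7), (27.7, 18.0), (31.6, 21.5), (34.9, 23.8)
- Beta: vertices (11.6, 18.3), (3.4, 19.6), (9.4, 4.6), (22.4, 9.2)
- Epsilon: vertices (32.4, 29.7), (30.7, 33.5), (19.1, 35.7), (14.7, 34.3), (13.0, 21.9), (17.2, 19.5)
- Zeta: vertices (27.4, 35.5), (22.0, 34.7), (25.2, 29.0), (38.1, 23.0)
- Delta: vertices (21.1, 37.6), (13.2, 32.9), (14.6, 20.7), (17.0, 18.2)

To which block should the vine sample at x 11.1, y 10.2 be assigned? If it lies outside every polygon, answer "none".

Beta

Cast a ray rightward from (11.1, 10.2). For each polygon, the edges (by vertex number in listed order) whose endpoints lie on opposite sides of y = 10.2, where each meets that height, and whether that is right or left of the point:
Mu: no edge straddles that height → 0 crossings.
Beta: 2–3 at x≈7.16 (left), 4–1 at x≈21.21 (right) → 1 crossing.
Epsilon: no edge straddles that height → 0 crossings.
Zeta: no edge straddles that height → 0 crossings.
Delta: no edge straddles that height → 0 crossings.
Only Beta has an odd count, so the point is inside Beta.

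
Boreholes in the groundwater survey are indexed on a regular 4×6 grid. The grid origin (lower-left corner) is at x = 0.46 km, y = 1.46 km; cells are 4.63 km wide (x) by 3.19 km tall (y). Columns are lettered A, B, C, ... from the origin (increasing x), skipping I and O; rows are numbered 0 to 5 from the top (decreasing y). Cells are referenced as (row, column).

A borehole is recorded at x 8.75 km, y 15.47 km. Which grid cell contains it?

Column index: ⌊(8.75 − 0.46) / 4.63⌋ = ⌊1.790⌋ = 1 → column B
Row offset from origin: ⌊(15.47 − 1.46) / 3.19⌋ = ⌊4.392⌋ = 4 → row 1 (counted from top)

(1, B)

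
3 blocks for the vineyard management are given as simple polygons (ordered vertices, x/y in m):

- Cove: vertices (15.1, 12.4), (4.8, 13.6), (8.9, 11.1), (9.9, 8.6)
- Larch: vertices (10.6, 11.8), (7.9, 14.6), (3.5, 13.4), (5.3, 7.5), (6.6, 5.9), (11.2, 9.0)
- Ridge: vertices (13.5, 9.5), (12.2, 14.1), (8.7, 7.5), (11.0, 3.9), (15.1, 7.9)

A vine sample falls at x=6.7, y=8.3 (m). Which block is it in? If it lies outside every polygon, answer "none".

Cast a ray rightward from (6.7, 8.3). For each polygon, the edges (by vertex number in listed order) whose endpoints lie on opposite sides of y = 8.3, where each meets that height, and whether that is right or left of the point:
Cove: no edge straddles that height → 0 crossings.
Larch: 3–4 at x≈5.06 (left), 5–6 at x≈10.16 (right) → 1 crossing.
Ridge: 2–3 at x≈9.12 (right), 5–1 at x≈14.70 (right) → 2 crossings.
Only Larch has an odd count, so the point is inside Larch.

Larch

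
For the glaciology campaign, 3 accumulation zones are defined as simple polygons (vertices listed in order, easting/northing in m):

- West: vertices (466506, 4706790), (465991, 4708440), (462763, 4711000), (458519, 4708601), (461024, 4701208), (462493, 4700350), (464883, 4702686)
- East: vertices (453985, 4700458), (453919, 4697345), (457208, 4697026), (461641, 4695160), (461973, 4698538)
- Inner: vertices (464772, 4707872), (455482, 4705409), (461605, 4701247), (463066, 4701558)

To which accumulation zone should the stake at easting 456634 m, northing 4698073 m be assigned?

Cast a ray rightward from (456634, 4698073). For each polygon, the edges (by vertex number in listed order) whose endpoints lie on opposite sides of northing = 4698073, where each meets that height, and whether that is right or left of the point:
West: no edge straddles that height → 0 crossings.
East: 1–2 at easting≈453934.4 (left), 4–5 at easting≈461927.3 (right) → 1 crossing.
Inner: no edge straddles that height → 0 crossings.
Only East has an odd count, so the point is inside East.

East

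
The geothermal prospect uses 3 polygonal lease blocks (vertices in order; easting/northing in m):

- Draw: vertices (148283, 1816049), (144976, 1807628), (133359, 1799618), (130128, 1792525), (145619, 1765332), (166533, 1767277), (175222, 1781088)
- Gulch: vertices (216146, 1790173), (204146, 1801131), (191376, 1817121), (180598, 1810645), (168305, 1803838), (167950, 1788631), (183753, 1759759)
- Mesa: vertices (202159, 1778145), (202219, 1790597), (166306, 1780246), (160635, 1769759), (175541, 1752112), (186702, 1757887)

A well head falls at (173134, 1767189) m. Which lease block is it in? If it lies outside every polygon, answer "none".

Cast a ray rightward from (173134, 1767189). For each polygon, the edges (by vertex number in listed order) whose endpoints lie on opposite sides of northing = 1767189, where each meets that height, and whether that is right or left of the point:
Draw: 4–5 at easting≈144561.1 (left), 5–6 at easting≈165586.8 (left) → 0 crossings.
Gulch: 6–7 at easting≈179686.2 (right), 7–1 at easting≈191666.5 (right) → 2 crossings.
Mesa: 4–5 at easting≈162805.8 (left), 6–1 at easting≈193799.5 (right) → 1 crossing.
Only Mesa has an odd count, so the point is inside Mesa.

Mesa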